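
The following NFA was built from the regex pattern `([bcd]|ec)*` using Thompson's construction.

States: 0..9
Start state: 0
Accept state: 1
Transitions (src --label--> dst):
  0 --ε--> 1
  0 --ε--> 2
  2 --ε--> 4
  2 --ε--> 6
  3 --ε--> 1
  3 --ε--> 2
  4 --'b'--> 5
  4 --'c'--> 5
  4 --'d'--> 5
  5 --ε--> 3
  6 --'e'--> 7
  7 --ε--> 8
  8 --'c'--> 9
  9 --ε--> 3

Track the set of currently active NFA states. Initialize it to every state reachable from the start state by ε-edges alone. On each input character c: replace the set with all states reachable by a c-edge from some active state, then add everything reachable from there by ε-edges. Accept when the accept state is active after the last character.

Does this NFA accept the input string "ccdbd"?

Answer: ACCEPT

Trace:
S₀ = ε-closure({0}) = {0,1,2,4,6}
'c' @ 1: {1,2,3,4,5,6}  (accept∈set)
'c' @ 2: {1,2,3,4,5,6}  (accept∈set)
'd' @ 3: {1,2,3,4,5,6}  (accept∈set)
'b' @ 4: {1,2,3,4,5,6}  (accept∈set)
'd' @ 5: {1,2,3,4,5,6}  (accept∈set)
end set {1,2,3,4,5,6} — state 1 in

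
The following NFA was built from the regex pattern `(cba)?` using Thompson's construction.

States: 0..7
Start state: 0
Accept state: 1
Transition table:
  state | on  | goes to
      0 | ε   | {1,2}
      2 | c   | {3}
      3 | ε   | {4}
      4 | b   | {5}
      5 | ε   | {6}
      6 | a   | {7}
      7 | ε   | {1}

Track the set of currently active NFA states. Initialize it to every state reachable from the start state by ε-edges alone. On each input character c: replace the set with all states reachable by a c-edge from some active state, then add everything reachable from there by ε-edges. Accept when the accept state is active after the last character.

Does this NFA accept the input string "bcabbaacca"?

Answer: REJECT

Steps:
S₀ = ε-closure({0}) = {0,1,2}
'b' @ 1: {}  — dead — no transitions
rest 'cabbaacca' ignored (set empty)
end set {} — state 1 not in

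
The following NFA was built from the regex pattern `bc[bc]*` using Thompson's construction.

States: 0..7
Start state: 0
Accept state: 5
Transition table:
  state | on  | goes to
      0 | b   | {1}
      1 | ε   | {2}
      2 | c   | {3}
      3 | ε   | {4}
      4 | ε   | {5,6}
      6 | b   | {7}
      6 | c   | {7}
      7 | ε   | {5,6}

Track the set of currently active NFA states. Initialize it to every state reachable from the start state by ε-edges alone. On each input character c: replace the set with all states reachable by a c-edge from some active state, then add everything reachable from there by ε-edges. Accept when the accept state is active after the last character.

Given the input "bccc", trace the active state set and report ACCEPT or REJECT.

S₀ = ε-closure({0}) = {0}
'b' @ 1: {1,2}
'c' @ 2: {3,4,5,6}  [accepting]
'c' @ 3: {5,6,7}  [accepting]
'c' @ 4: {5,6,7}  [accepting]
end set {5,6,7} — state 5 in

Answer: ACCEPT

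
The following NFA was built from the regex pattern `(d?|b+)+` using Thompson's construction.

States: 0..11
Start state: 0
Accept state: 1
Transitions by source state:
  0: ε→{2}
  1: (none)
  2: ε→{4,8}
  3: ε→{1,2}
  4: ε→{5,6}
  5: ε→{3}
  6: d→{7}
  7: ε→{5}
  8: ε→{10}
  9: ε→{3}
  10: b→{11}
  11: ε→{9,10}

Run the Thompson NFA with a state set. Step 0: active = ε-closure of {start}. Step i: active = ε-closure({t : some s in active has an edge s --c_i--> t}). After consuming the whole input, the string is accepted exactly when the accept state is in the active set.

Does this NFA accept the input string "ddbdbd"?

Answer: ACCEPT

Trace:
start: ε-closure({0}) = {0,1,2,3,4,5,6,8,10}
'd' @ 1: {1,2,3,4,5,6,7,8,10}  ✓accept
'd' @ 2: {1,2,3,4,5,6,7,8,10}  ✓accept
'b' @ 3: {1,2,3,4,5,6,8,9,10,11}  ✓accept
'd' @ 4: {1,2,3,4,5,6,7,8,10}  ✓accept
'b' @ 5: {1,2,3,4,5,6,8,9,10,11}  ✓accept
'd' @ 6: {1,2,3,4,5,6,7,8,10}  ✓accept
after full input: {1,2,3,4,5,6,7,8,10}  (accept=1 in)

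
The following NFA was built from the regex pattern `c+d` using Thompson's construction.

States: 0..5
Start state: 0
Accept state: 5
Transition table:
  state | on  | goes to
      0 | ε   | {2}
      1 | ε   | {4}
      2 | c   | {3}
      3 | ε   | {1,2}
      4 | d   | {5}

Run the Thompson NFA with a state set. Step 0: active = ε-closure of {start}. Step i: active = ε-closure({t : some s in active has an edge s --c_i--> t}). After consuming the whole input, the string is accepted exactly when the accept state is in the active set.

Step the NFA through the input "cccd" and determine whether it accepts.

start: ε-closure({0}) = {0,2}
'c' @ 1: {1,2,3,4}
'c' @ 2: {1,2,3,4}
'c' @ 3: {1,2,3,4}
'd' @ 4: {5}  (accept∈set)
final: {5}; accept 5 in set

Answer: ACCEPT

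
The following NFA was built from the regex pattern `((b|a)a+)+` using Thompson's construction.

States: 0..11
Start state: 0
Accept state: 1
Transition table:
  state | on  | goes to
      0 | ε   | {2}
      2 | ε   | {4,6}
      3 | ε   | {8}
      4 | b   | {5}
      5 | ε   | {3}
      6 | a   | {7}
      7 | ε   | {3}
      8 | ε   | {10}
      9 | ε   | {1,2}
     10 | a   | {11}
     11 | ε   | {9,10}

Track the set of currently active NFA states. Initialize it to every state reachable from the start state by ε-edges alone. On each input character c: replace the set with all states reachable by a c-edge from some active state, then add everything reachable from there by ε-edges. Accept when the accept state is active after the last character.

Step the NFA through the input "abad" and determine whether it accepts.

Answer: REJECT

Steps:
S₀ = ε-closure({0}) = {0,2,4,6}
'a' @ 1: {3,7,8,10}
'b' @ 2: {}  — no active states
rest 'ad' ignored (set empty)
end set {} — state 1 not in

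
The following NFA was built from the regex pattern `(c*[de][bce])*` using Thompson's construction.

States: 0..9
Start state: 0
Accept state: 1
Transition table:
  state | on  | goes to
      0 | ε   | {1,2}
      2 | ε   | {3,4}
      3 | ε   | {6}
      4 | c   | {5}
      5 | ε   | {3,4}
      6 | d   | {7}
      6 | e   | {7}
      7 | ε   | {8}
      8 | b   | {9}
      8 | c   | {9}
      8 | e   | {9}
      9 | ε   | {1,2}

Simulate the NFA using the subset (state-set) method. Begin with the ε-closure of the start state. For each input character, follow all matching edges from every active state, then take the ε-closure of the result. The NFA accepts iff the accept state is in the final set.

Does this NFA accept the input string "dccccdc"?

Answer: ACCEPT

Derivation:
start: ε-closure({0}) = {0,1,2,3,4,6}
'd' @ 1: {7,8}
'c' @ 2: {1,2,3,4,6,9}  ✓accept
'c' @ 3: {3,4,5,6}
'c' @ 4: {3,4,5,6}
'c' @ 5: {3,4,5,6}
'd' @ 6: {7,8}
'c' @ 7: {1,2,3,4,6,9}  ✓accept
end set {1,2,3,4,6,9} — state 1 in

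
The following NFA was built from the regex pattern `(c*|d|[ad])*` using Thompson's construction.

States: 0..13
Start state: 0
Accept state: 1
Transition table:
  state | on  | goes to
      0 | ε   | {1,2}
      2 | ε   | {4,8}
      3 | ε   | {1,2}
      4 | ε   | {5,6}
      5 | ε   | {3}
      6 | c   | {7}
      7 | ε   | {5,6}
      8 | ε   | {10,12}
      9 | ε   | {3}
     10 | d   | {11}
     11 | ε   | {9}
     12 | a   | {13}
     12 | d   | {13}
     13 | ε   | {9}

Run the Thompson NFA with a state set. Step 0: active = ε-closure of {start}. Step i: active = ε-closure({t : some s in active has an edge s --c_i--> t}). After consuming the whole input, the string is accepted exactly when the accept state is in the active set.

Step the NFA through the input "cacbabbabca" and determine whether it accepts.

initial (ε-close {0}): {0,1,2,3,4,5,6,8,10,12}
'c' @ 1: {1,2,3,4,5,6,7,8,10,12}  (accept∈set)
'a' @ 2: {1,2,3,4,5,6,8,9,10,12,13}  (accept∈set)
'c' @ 3: {1,2,3,4,5,6,7,8,10,12}  (accept∈set)
'b' @ 4: {}  — no active states
rest 'abbabca' ignored (set empty)
after full input: {}  (accept=1 not in)

Answer: REJECT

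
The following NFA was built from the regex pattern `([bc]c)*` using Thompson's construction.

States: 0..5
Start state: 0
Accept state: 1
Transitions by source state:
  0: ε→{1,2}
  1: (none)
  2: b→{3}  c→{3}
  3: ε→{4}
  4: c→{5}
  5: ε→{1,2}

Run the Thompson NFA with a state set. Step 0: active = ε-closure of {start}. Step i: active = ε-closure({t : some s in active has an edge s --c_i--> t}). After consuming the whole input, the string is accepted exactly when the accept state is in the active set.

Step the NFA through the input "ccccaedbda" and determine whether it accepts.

initial (ε-close {0}): {0,1,2}
'c' @ 1: {3,4}
'c' @ 2: {1,2,5}  (accept∈set)
'c' @ 3: {3,4}
'c' @ 4: {1,2,5}  (accept∈set)
'a' @ 5: {}  — dead — no transitions
rest 'edbda' ignored (set empty)
after full input: {}  (accept=1 not in)

Answer: REJECT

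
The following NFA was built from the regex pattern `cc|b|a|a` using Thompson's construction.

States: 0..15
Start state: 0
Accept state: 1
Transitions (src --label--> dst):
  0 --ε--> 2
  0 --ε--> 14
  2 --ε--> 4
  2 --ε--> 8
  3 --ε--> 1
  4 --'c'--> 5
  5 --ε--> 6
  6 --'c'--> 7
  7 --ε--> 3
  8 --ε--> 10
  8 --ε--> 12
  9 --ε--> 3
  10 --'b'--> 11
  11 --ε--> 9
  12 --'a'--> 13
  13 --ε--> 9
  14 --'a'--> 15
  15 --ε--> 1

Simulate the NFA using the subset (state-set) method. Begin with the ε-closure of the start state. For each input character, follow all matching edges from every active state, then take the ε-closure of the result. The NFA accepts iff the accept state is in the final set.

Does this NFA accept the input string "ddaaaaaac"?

initial (ε-close {0}): {0,2,4,8,10,12,14}
'd' @ 1: {}  — dead — no transitions
rest 'daaaaaac' ignored (set empty)
end set {} — state 1 not in

Answer: REJECT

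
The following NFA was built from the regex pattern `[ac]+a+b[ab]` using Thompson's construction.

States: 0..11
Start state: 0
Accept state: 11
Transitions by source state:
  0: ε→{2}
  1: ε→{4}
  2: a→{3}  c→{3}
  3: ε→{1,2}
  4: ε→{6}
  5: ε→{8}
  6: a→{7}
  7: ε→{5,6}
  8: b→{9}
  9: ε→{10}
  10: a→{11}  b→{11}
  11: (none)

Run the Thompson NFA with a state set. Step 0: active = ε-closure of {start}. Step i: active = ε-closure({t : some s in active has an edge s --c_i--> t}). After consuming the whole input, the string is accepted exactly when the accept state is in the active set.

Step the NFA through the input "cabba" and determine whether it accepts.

initial (ε-close {0}): {0,2}
'c' @ 1: {1,2,3,4,6}
'a' @ 2: {1,2,3,4,5,6,7,8}
'b' @ 3: {9,10}
'b' @ 4: {11}  (accept∈set)
'a' @ 5: {}  — dead — no transitions
final: {}; accept 11 not in set

Answer: REJECT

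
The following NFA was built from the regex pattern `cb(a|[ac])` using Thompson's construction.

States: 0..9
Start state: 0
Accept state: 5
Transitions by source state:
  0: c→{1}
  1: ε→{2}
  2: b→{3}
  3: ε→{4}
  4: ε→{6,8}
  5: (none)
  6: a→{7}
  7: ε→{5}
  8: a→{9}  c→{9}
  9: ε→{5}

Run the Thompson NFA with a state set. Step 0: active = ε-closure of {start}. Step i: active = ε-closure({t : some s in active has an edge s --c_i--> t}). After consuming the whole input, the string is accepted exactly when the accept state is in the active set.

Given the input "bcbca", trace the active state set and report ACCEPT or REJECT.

initial (ε-close {0}): {0}
'b' @ 1: {}  — no active states
rest 'cbca' ignored (set empty)
after full input: {}  (accept=5 not in)

Answer: REJECT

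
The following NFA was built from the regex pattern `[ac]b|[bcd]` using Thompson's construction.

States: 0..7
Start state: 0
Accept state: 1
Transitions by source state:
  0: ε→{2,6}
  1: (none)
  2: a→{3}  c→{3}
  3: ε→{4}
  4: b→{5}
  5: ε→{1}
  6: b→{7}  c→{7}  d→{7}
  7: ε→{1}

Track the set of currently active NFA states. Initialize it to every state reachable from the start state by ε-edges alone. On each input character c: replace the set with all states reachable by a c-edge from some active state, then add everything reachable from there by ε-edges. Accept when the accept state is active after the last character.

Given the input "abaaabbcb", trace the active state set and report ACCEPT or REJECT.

Answer: REJECT

Derivation:
S₀ = ε-closure({0}) = {0,2,6}
'a' @ 1: {3,4}
'b' @ 2: {1,5}  [accepting]
'a' @ 3: {}  — state set empty
rest 'aabbcb' ignored (set empty)
after full input: {}  (accept=1 not in)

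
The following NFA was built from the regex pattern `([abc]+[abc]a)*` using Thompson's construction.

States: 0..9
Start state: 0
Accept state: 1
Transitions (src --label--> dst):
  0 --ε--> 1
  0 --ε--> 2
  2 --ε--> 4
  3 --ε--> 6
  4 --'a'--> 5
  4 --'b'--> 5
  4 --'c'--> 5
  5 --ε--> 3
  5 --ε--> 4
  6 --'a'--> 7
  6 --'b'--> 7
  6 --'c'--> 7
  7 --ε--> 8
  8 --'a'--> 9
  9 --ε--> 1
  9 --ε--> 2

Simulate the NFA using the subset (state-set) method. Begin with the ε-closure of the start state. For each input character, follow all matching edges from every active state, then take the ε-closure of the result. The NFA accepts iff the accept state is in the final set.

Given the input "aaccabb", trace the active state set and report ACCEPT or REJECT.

Answer: REJECT

Derivation:
start: ε-closure({0}) = {0,1,2,4}
'a' @ 1: {3,4,5,6}
'a' @ 2: {3,4,5,6,7,8}
'c' @ 3: {3,4,5,6,7,8}
'c' @ 4: {3,4,5,6,7,8}
'a' @ 5: {1,2,3,4,5,6,7,8,9}  (accept∈set)
'b' @ 6: {3,4,5,6,7,8}
'b' @ 7: {3,4,5,6,7,8}
after full input: {3,4,5,6,7,8}  (accept=1 not in)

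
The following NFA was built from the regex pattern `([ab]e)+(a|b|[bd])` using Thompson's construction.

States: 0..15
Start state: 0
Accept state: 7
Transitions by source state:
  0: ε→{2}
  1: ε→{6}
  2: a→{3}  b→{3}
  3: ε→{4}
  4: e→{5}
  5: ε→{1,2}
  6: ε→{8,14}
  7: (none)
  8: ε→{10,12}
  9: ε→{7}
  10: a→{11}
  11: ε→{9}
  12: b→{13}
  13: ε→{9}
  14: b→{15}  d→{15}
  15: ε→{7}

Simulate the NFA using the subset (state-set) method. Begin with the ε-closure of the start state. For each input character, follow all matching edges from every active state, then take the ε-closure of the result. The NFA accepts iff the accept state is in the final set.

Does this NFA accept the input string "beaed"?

Answer: ACCEPT

Trace:
S₀ = ε-closure({0}) = {0,2}
'b' @ 1: {3,4}
'e' @ 2: {1,2,5,6,8,10,12,14}
'a' @ 3: {3,4,7,9,11}  ✓accept
'e' @ 4: {1,2,5,6,8,10,12,14}
'd' @ 5: {7,15}  ✓accept
end set {7,15} — state 7 in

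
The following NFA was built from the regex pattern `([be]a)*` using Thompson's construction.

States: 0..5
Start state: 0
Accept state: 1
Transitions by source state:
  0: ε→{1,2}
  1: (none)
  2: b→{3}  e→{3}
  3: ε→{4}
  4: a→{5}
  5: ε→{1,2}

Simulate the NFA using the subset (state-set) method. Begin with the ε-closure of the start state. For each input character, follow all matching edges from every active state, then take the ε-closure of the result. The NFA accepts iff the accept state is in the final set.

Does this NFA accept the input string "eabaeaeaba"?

initial (ε-close {0}): {0,1,2}
'e' @ 1: {3,4}
'a' @ 2: {1,2,5}  [accepting]
'b' @ 3: {3,4}
'a' @ 4: {1,2,5}  [accepting]
'e' @ 5: {3,4}
'a' @ 6: {1,2,5}  [accepting]
'e' @ 7: {3,4}
'a' @ 8: {1,2,5}  [accepting]
'b' @ 9: {3,4}
'a' @ 10: {1,2,5}  [accepting]
after full input: {1,2,5}  (accept=1 in)

Answer: ACCEPT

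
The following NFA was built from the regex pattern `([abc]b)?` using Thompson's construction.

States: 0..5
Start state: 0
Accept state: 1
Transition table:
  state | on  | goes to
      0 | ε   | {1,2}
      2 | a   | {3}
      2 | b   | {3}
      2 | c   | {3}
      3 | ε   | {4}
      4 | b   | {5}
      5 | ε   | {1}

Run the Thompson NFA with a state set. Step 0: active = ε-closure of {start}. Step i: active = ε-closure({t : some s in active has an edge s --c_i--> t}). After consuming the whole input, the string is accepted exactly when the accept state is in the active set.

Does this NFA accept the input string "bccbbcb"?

start: ε-closure({0}) = {0,1,2}
'b' @ 1: {3,4}
'c' @ 2: {}  — dead — no transitions
rest 'cbbcb' ignored (set empty)
after full input: {}  (accept=1 not in)

Answer: REJECT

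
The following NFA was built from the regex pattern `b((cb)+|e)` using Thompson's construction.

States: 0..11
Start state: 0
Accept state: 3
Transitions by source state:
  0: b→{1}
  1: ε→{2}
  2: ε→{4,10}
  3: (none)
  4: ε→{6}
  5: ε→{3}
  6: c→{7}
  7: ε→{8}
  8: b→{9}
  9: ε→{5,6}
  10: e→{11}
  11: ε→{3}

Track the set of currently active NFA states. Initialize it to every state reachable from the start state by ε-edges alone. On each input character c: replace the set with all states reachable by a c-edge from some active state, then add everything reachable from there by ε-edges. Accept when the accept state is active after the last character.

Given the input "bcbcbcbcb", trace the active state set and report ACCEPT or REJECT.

Answer: ACCEPT

Steps:
start: ε-closure({0}) = {0}
'b' @ 1: {1,2,4,6,10}
'c' @ 2: {7,8}
'b' @ 3: {3,5,6,9}  [accepting]
'c' @ 4: {7,8}
'b' @ 5: {3,5,6,9}  [accepting]
'c' @ 6: {7,8}
'b' @ 7: {3,5,6,9}  [accepting]
'c' @ 8: {7,8}
'b' @ 9: {3,5,6,9}  [accepting]
end set {3,5,6,9} — state 3 in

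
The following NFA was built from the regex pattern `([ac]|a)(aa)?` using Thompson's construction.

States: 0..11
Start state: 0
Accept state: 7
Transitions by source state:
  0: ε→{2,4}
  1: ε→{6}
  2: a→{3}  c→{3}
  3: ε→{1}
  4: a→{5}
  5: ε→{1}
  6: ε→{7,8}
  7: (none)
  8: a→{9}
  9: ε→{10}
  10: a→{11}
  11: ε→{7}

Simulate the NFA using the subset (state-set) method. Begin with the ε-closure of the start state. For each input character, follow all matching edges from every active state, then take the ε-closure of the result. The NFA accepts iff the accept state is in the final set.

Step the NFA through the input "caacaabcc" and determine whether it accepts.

Answer: REJECT

Trace:
S₀ = ε-closure({0}) = {0,2,4}
'c' @ 1: {1,3,6,7,8}  (accept∈set)
'a' @ 2: {9,10}
'a' @ 3: {7,11}  (accept∈set)
'c' @ 4: {}  — dead — no transitions
rest 'aabcc' ignored (set empty)
after full input: {}  (accept=7 not in)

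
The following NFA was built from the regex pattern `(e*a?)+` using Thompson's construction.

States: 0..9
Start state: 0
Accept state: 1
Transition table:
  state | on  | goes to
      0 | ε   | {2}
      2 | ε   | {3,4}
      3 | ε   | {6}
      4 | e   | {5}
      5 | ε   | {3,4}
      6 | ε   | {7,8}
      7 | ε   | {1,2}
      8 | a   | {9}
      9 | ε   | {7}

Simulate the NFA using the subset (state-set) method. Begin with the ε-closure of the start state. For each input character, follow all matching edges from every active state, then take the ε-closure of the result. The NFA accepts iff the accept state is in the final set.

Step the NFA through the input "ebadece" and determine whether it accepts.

S₀ = ε-closure({0}) = {0,1,2,3,4,6,7,8}
'e' @ 1: {1,2,3,4,5,6,7,8}  [accepting]
'b' @ 2: {}  — state set empty
rest 'adece' ignored (set empty)
end set {} — state 1 not in

Answer: REJECT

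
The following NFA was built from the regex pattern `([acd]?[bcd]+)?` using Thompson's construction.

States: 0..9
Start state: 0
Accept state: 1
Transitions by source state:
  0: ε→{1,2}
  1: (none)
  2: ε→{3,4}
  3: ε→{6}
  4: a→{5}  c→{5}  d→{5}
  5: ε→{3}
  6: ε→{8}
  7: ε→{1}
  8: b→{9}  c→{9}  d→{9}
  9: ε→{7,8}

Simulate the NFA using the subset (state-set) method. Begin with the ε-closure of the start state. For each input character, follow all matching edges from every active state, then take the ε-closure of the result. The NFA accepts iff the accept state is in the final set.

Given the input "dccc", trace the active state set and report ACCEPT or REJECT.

start: ε-closure({0}) = {0,1,2,3,4,6,8}
'd' @ 1: {1,3,5,6,7,8,9}  (accept∈set)
'c' @ 2: {1,7,8,9}  (accept∈set)
'c' @ 3: {1,7,8,9}  (accept∈set)
'c' @ 4: {1,7,8,9}  (accept∈set)
after full input: {1,7,8,9}  (accept=1 in)

Answer: ACCEPT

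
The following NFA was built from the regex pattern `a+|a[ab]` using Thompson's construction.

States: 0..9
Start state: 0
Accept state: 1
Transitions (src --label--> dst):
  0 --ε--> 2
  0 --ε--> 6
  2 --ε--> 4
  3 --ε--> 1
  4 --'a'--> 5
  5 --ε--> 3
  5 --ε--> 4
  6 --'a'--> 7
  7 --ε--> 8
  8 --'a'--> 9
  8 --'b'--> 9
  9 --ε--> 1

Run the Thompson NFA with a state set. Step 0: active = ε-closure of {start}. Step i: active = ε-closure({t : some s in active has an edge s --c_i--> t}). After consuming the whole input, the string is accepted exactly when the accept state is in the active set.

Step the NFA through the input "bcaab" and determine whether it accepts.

Answer: REJECT

Steps:
S₀ = ε-closure({0}) = {0,2,4,6}
'b' @ 1: {}  — dead — no transitions
rest 'caab' ignored (set empty)
final: {}; accept 1 not in set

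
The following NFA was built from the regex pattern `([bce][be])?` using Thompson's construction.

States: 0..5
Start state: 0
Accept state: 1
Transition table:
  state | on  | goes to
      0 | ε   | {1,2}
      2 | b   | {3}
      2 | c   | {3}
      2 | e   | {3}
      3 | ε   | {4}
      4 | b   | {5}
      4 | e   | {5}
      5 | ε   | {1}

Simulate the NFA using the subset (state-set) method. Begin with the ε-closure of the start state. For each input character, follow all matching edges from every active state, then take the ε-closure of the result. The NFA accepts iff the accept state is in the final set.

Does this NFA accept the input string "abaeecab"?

Answer: REJECT

Derivation:
start: ε-closure({0}) = {0,1,2}
'a' @ 1: {}  — dead — no transitions
rest 'baeecab' ignored (set empty)
after full input: {}  (accept=1 not in)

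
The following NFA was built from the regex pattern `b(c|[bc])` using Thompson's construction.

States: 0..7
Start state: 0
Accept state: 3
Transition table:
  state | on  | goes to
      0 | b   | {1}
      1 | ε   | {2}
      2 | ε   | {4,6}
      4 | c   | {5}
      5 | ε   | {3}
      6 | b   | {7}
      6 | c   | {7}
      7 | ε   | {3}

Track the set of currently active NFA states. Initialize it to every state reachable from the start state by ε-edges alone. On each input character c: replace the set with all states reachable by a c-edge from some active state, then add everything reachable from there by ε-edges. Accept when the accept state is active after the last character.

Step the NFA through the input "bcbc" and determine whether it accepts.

S₀ = ε-closure({0}) = {0}
'b' @ 1: {1,2,4,6}
'c' @ 2: {3,5,7}  (accept∈set)
'b' @ 3: {}  — state set empty
rest 'c' ignored (set empty)
end set {} — state 3 not in

Answer: REJECT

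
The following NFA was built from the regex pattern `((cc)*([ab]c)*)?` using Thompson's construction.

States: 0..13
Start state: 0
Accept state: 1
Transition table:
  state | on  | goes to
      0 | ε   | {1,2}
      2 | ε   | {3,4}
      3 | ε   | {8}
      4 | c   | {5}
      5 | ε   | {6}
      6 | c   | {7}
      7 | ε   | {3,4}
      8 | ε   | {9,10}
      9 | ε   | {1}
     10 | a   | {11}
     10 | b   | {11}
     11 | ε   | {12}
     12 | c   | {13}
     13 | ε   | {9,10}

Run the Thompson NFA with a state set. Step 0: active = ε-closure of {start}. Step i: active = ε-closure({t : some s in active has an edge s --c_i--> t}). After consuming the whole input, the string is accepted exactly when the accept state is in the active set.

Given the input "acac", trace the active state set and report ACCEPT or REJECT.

Answer: ACCEPT

Derivation:
start: ε-closure({0}) = {0,1,2,3,4,8,9,10}
'a' @ 1: {11,12}
'c' @ 2: {1,9,10,13}  (accept∈set)
'a' @ 3: {11,12}
'c' @ 4: {1,9,10,13}  (accept∈set)
after full input: {1,9,10,13}  (accept=1 in)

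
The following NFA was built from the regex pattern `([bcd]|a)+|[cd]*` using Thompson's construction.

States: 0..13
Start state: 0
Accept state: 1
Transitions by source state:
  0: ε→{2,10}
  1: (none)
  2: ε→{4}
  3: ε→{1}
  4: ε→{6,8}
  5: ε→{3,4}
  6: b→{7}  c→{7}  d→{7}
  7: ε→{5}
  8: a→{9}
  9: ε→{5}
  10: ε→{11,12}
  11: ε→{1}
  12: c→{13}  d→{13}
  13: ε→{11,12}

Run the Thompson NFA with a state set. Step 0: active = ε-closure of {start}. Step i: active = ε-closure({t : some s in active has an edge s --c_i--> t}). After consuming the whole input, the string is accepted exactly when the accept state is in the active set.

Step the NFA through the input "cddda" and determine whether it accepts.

Answer: ACCEPT

Steps:
start: ε-closure({0}) = {0,1,2,4,6,8,10,11,12}
'c' @ 1: {1,3,4,5,6,7,8,11,12,13}  [accepting]
'd' @ 2: {1,3,4,5,6,7,8,11,12,13}  [accepting]
'd' @ 3: {1,3,4,5,6,7,8,11,12,13}  [accepting]
'd' @ 4: {1,3,4,5,6,7,8,11,12,13}  [accepting]
'a' @ 5: {1,3,4,5,6,8,9}  [accepting]
end set {1,3,4,5,6,8,9} — state 1 in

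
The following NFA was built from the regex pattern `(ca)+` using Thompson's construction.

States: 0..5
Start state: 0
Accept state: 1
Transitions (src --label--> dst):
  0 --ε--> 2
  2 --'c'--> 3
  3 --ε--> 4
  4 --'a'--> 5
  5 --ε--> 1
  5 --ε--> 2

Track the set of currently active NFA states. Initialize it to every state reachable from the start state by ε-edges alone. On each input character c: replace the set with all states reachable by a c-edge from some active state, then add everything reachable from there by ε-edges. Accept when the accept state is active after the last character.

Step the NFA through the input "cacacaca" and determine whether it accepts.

S₀ = ε-closure({0}) = {0,2}
'c' @ 1: {3,4}
'a' @ 2: {1,2,5}  ✓accept
'c' @ 3: {3,4}
'a' @ 4: {1,2,5}  ✓accept
'c' @ 5: {3,4}
'a' @ 6: {1,2,5}  ✓accept
'c' @ 7: {3,4}
'a' @ 8: {1,2,5}  ✓accept
final: {1,2,5}; accept 1 in set

Answer: ACCEPT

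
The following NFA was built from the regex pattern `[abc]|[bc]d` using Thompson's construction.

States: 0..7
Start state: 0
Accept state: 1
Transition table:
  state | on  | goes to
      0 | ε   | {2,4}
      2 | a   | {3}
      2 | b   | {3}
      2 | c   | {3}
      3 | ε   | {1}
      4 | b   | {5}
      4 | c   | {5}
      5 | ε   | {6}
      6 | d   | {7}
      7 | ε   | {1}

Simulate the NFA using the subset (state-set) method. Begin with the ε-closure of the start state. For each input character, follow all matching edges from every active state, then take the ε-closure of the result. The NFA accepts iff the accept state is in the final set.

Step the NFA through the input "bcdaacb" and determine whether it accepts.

Answer: REJECT

Steps:
start: ε-closure({0}) = {0,2,4}
'b' @ 1: {1,3,5,6}  ✓accept
'c' @ 2: {}  — state set empty
rest 'daacb' ignored (set empty)
after full input: {}  (accept=1 not in)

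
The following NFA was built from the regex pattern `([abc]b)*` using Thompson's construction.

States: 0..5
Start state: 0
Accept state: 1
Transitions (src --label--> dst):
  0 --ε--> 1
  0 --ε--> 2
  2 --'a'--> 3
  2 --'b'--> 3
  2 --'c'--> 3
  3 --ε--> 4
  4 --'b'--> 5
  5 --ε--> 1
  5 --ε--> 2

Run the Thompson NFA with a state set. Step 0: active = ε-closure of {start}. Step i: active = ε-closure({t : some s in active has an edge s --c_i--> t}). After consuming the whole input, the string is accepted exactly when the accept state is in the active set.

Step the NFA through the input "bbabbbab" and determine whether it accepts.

Answer: ACCEPT

Trace:
initial (ε-close {0}): {0,1,2}
'b' @ 1: {3,4}
'b' @ 2: {1,2,5}  [accepting]
'a' @ 3: {3,4}
'b' @ 4: {1,2,5}  [accepting]
'b' @ 5: {3,4}
'b' @ 6: {1,2,5}  [accepting]
'a' @ 7: {3,4}
'b' @ 8: {1,2,5}  [accepting]
end set {1,2,5} — state 1 in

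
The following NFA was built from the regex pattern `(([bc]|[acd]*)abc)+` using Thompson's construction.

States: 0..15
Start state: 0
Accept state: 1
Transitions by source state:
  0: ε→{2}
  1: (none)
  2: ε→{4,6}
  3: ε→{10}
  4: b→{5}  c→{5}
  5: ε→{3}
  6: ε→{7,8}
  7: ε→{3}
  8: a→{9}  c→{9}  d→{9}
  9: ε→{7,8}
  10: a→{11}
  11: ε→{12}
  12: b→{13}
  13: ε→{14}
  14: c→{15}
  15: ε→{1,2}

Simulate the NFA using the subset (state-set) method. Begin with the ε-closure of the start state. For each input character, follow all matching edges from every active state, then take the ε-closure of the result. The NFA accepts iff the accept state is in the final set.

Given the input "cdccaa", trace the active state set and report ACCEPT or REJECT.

Answer: REJECT

Steps:
start: ε-closure({0}) = {0,2,3,4,6,7,8,10}
'c' @ 1: {3,5,7,8,9,10}
'd' @ 2: {3,7,8,9,10}
'c' @ 3: {3,7,8,9,10}
'c' @ 4: {3,7,8,9,10}
'a' @ 5: {3,7,8,9,10,11,12}
'a' @ 6: {3,7,8,9,10,11,12}
final: {3,7,8,9,10,11,12}; accept 1 not in set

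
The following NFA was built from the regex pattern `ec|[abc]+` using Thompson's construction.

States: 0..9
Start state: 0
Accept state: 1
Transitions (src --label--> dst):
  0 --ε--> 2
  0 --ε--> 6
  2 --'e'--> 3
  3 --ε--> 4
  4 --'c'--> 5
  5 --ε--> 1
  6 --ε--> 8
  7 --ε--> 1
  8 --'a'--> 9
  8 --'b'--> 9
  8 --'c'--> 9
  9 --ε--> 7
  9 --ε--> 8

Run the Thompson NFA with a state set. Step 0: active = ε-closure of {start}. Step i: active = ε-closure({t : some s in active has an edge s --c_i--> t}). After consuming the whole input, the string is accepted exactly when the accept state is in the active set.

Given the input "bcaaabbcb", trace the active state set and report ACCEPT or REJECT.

Answer: ACCEPT

Trace:
S₀ = ε-closure({0}) = {0,2,6,8}
'b' @ 1: {1,7,8,9}  [accepting]
'c' @ 2: {1,7,8,9}  [accepting]
'a' @ 3: {1,7,8,9}  [accepting]
'a' @ 4: {1,7,8,9}  [accepting]
'a' @ 5: {1,7,8,9}  [accepting]
'b' @ 6: {1,7,8,9}  [accepting]
'b' @ 7: {1,7,8,9}  [accepting]
'c' @ 8: {1,7,8,9}  [accepting]
'b' @ 9: {1,7,8,9}  [accepting]
end set {1,7,8,9} — state 1 in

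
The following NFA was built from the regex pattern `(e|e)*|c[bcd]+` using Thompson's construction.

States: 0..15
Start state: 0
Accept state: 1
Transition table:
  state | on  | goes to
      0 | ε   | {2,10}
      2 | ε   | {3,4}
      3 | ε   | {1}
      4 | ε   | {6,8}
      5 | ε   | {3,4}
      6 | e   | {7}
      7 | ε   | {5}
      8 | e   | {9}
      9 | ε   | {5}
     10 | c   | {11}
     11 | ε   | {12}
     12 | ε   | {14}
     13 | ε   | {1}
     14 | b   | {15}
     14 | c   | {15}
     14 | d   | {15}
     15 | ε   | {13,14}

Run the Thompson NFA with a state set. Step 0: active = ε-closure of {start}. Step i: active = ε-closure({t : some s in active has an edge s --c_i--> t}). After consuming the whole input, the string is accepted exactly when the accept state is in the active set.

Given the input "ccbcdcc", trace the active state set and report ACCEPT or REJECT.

start: ε-closure({0}) = {0,1,2,3,4,6,8,10}
'c' @ 1: {11,12,14}
'c' @ 2: {1,13,14,15}  [accepting]
'b' @ 3: {1,13,14,15}  [accepting]
'c' @ 4: {1,13,14,15}  [accepting]
'd' @ 5: {1,13,14,15}  [accepting]
'c' @ 6: {1,13,14,15}  [accepting]
'c' @ 7: {1,13,14,15}  [accepting]
end set {1,13,14,15} — state 1 in

Answer: ACCEPT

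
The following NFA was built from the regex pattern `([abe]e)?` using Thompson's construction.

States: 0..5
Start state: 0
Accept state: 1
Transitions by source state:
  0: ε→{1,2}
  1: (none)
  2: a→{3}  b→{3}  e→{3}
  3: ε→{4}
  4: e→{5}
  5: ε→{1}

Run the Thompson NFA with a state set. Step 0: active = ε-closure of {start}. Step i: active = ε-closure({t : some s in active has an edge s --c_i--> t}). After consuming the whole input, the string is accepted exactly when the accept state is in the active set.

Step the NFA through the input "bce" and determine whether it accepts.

Answer: REJECT

Steps:
S₀ = ε-closure({0}) = {0,1,2}
'b' @ 1: {3,4}
'c' @ 2: {}  — no active states
rest 'e' ignored (set empty)
final: {}; accept 1 not in set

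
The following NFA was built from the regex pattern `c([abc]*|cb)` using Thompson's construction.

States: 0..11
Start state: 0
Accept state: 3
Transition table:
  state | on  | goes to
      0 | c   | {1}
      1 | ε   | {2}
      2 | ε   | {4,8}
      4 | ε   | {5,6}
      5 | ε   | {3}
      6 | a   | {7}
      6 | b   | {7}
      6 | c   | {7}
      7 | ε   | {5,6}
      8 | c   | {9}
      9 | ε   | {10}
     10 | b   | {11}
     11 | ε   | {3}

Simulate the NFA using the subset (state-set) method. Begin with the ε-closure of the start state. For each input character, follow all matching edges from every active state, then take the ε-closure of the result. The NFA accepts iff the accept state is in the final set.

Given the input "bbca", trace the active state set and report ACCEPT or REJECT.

Answer: REJECT

Trace:
S₀ = ε-closure({0}) = {0}
'b' @ 1: {}  — no active states
rest 'bca' ignored (set empty)
after full input: {}  (accept=3 not in)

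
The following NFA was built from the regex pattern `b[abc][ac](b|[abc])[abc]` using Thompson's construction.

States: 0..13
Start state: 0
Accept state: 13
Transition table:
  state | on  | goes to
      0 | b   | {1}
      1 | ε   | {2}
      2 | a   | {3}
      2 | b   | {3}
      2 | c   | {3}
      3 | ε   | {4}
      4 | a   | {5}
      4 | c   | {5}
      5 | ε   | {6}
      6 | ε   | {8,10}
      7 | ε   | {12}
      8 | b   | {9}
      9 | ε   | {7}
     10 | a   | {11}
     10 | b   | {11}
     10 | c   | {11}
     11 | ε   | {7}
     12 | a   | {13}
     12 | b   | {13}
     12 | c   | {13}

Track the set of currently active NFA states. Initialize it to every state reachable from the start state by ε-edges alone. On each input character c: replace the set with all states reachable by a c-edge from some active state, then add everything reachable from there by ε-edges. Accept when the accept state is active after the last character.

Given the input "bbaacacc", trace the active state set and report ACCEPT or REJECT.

Answer: REJECT

Derivation:
initial (ε-close {0}): {0}
'b' @ 1: {1,2}
'b' @ 2: {3,4}
'a' @ 3: {5,6,8,10}
'a' @ 4: {7,11,12}
'c' @ 5: {13}  (accept∈set)
'a' @ 6: {}  — no active states
rest 'cc' ignored (set empty)
after full input: {}  (accept=13 not in)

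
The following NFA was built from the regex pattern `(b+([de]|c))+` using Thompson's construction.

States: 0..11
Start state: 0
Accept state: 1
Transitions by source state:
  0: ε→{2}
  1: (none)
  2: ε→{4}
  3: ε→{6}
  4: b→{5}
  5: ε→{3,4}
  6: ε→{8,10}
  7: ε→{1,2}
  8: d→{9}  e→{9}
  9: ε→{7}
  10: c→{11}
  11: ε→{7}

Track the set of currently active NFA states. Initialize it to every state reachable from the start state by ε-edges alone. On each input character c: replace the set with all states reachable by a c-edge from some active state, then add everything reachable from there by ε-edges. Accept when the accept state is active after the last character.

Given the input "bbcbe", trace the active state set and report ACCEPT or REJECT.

Answer: ACCEPT

Derivation:
start: ε-closure({0}) = {0,2,4}
'b' @ 1: {3,4,5,6,8,10}
'b' @ 2: {3,4,5,6,8,10}
'c' @ 3: {1,2,4,7,11}  [accepting]
'b' @ 4: {3,4,5,6,8,10}
'e' @ 5: {1,2,4,7,9}  [accepting]
after full input: {1,2,4,7,9}  (accept=1 in)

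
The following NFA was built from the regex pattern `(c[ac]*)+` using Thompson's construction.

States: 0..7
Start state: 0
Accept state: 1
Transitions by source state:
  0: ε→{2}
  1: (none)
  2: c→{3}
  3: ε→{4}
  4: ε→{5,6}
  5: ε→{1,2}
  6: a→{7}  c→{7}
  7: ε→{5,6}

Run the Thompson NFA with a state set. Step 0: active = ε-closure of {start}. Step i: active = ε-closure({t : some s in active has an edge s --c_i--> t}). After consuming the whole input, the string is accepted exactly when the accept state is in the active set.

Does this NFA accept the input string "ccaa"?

Answer: ACCEPT

Steps:
S₀ = ε-closure({0}) = {0,2}
'c' @ 1: {1,2,3,4,5,6}  ✓accept
'c' @ 2: {1,2,3,4,5,6,7}  ✓accept
'a' @ 3: {1,2,5,6,7}  ✓accept
'a' @ 4: {1,2,5,6,7}  ✓accept
end set {1,2,5,6,7} — state 1 in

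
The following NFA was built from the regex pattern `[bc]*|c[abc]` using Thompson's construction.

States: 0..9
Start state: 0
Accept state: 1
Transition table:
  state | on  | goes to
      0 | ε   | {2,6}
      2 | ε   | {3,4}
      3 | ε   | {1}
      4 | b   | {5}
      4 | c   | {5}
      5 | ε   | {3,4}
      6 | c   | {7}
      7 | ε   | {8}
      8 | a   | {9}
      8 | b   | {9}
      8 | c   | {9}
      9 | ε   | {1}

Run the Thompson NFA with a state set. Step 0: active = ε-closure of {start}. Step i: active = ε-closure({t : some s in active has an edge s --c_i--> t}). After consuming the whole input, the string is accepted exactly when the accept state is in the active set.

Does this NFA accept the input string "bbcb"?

S₀ = ε-closure({0}) = {0,1,2,3,4,6}
'b' @ 1: {1,3,4,5}  [accepting]
'b' @ 2: {1,3,4,5}  [accepting]
'c' @ 3: {1,3,4,5}  [accepting]
'b' @ 4: {1,3,4,5}  [accepting]
after full input: {1,3,4,5}  (accept=1 in)

Answer: ACCEPT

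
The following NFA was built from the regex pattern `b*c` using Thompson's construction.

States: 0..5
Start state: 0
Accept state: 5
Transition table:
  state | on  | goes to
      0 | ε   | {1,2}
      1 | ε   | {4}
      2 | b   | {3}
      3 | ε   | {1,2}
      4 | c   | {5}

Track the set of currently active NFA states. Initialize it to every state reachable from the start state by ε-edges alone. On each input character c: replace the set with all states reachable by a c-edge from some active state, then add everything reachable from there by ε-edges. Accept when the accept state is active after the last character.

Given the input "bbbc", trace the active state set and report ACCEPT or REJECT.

S₀ = ε-closure({0}) = {0,1,2,4}
'b' @ 1: {1,2,3,4}
'b' @ 2: {1,2,3,4}
'b' @ 3: {1,2,3,4}
'c' @ 4: {5}  (accept∈set)
after full input: {5}  (accept=5 in)

Answer: ACCEPT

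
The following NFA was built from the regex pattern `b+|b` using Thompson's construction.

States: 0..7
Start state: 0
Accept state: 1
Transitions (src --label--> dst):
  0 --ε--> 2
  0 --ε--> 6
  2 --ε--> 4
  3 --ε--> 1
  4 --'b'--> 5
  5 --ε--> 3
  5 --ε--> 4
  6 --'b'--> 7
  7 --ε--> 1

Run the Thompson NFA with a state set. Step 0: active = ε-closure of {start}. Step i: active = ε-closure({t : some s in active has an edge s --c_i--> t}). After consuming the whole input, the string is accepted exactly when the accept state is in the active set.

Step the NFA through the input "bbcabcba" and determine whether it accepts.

S₀ = ε-closure({0}) = {0,2,4,6}
'b' @ 1: {1,3,4,5,7}  (accept∈set)
'b' @ 2: {1,3,4,5}  (accept∈set)
'c' @ 3: {}  — dead — no transitions
rest 'abcba' ignored (set empty)
end set {} — state 1 not in

Answer: REJECT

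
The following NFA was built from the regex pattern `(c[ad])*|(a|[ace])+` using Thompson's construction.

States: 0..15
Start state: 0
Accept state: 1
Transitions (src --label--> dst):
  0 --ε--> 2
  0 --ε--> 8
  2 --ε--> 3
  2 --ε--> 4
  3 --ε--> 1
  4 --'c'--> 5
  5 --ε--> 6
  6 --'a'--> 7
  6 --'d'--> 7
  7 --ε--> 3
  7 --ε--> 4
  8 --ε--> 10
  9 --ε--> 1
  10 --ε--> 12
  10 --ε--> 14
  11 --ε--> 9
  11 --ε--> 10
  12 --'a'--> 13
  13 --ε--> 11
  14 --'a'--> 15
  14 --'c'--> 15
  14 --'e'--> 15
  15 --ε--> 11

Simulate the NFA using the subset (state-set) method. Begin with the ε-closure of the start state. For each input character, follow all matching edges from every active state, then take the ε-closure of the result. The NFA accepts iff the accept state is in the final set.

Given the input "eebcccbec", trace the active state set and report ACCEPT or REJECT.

Answer: REJECT

Derivation:
initial (ε-close {0}): {0,1,2,3,4,8,10,12,14}
'e' @ 1: {1,9,10,11,12,14,15}  (accept∈set)
'e' @ 2: {1,9,10,11,12,14,15}  (accept∈set)
'b' @ 3: {}  — dead — no transitions
rest 'cccbec' ignored (set empty)
after full input: {}  (accept=1 not in)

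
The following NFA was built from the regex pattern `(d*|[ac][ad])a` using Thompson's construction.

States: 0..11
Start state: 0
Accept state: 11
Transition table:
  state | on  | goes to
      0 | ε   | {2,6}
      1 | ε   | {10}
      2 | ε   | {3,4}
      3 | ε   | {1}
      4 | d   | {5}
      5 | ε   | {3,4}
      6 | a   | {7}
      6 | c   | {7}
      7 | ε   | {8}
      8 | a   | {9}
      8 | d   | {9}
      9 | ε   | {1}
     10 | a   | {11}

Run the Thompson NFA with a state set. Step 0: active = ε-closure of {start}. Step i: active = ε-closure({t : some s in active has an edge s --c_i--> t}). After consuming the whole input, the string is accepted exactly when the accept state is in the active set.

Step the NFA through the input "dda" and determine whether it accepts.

Answer: ACCEPT

Trace:
S₀ = ε-closure({0}) = {0,1,2,3,4,6,10}
'd' @ 1: {1,3,4,5,10}
'd' @ 2: {1,3,4,5,10}
'a' @ 3: {11}  (accept∈set)
end set {11} — state 11 in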